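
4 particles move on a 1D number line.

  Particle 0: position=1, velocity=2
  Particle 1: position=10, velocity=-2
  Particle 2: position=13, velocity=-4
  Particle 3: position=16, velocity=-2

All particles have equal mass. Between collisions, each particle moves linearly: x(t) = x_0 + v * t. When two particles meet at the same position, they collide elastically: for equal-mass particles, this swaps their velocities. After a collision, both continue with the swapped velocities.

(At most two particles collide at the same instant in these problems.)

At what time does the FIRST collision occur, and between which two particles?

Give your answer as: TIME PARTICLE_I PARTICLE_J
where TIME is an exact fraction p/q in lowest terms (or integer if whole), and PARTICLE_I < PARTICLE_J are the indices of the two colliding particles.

Answer: 3/2 1 2

Derivation:
Pair (0,1): pos 1,10 vel 2,-2 -> gap=9, closing at 4/unit, collide at t=9/4
Pair (1,2): pos 10,13 vel -2,-4 -> gap=3, closing at 2/unit, collide at t=3/2
Pair (2,3): pos 13,16 vel -4,-2 -> not approaching (rel speed -2 <= 0)
Earliest collision: t=3/2 between 1 and 2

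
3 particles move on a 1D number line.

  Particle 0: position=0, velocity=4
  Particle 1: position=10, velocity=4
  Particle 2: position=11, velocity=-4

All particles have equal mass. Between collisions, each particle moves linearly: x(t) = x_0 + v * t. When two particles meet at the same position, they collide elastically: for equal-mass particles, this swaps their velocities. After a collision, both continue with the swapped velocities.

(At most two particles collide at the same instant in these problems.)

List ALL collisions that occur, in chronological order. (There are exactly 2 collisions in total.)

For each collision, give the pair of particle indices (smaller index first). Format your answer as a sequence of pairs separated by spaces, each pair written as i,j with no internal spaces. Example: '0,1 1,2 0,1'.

Collision at t=1/8: particles 1 and 2 swap velocities; positions: p0=1/2 p1=21/2 p2=21/2; velocities now: v0=4 v1=-4 v2=4
Collision at t=11/8: particles 0 and 1 swap velocities; positions: p0=11/2 p1=11/2 p2=31/2; velocities now: v0=-4 v1=4 v2=4

Answer: 1,2 0,1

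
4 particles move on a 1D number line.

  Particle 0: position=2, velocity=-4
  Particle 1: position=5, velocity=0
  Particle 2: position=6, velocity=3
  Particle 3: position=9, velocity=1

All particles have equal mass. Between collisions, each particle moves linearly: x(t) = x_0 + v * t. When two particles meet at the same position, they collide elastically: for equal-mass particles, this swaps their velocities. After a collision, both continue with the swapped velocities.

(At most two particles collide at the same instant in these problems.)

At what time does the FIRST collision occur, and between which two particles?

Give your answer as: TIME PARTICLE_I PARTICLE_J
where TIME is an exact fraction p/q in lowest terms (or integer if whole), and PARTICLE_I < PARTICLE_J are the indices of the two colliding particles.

Pair (0,1): pos 2,5 vel -4,0 -> not approaching (rel speed -4 <= 0)
Pair (1,2): pos 5,6 vel 0,3 -> not approaching (rel speed -3 <= 0)
Pair (2,3): pos 6,9 vel 3,1 -> gap=3, closing at 2/unit, collide at t=3/2
Earliest collision: t=3/2 between 2 and 3

Answer: 3/2 2 3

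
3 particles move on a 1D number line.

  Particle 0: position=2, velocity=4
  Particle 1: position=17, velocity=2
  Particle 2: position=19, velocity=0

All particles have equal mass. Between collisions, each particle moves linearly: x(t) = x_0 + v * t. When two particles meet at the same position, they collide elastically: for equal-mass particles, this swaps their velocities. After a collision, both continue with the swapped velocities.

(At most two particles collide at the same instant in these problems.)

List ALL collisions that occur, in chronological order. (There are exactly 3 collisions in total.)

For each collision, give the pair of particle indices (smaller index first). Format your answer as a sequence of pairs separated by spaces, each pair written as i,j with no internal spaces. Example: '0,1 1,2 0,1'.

Answer: 1,2 0,1 1,2

Derivation:
Collision at t=1: particles 1 and 2 swap velocities; positions: p0=6 p1=19 p2=19; velocities now: v0=4 v1=0 v2=2
Collision at t=17/4: particles 0 and 1 swap velocities; positions: p0=19 p1=19 p2=51/2; velocities now: v0=0 v1=4 v2=2
Collision at t=15/2: particles 1 and 2 swap velocities; positions: p0=19 p1=32 p2=32; velocities now: v0=0 v1=2 v2=4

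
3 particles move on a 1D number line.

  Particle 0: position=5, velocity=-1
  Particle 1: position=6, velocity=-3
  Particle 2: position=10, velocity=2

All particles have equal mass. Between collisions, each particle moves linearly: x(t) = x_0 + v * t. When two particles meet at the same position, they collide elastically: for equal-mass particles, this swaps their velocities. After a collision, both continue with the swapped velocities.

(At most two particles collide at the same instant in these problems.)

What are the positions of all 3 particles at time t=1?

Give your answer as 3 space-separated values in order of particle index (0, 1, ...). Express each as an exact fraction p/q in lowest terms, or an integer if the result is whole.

Answer: 3 4 12

Derivation:
Collision at t=1/2: particles 0 and 1 swap velocities; positions: p0=9/2 p1=9/2 p2=11; velocities now: v0=-3 v1=-1 v2=2
Advance to t=1 (no further collisions before then); velocities: v0=-3 v1=-1 v2=2; positions = 3 4 12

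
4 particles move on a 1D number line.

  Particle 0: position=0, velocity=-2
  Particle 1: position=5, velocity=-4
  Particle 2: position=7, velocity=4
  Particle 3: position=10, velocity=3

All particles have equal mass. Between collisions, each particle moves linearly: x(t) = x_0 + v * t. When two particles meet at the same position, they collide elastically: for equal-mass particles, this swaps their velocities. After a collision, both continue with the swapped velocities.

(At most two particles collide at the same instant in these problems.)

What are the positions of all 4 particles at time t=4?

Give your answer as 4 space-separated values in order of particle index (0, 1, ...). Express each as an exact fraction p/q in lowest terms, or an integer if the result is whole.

Collision at t=5/2: particles 0 and 1 swap velocities; positions: p0=-5 p1=-5 p2=17 p3=35/2; velocities now: v0=-4 v1=-2 v2=4 v3=3
Collision at t=3: particles 2 and 3 swap velocities; positions: p0=-7 p1=-6 p2=19 p3=19; velocities now: v0=-4 v1=-2 v2=3 v3=4
Advance to t=4 (no further collisions before then); velocities: v0=-4 v1=-2 v2=3 v3=4; positions = -11 -8 22 23

Answer: -11 -8 22 23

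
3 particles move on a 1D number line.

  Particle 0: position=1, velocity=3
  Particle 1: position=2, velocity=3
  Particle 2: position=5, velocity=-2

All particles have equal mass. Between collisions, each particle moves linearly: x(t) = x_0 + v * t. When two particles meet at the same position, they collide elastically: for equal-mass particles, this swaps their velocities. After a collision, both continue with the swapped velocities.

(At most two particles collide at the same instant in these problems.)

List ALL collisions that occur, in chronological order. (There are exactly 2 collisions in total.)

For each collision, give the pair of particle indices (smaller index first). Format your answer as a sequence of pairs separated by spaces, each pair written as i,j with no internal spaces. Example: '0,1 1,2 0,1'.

Answer: 1,2 0,1

Derivation:
Collision at t=3/5: particles 1 and 2 swap velocities; positions: p0=14/5 p1=19/5 p2=19/5; velocities now: v0=3 v1=-2 v2=3
Collision at t=4/5: particles 0 and 1 swap velocities; positions: p0=17/5 p1=17/5 p2=22/5; velocities now: v0=-2 v1=3 v2=3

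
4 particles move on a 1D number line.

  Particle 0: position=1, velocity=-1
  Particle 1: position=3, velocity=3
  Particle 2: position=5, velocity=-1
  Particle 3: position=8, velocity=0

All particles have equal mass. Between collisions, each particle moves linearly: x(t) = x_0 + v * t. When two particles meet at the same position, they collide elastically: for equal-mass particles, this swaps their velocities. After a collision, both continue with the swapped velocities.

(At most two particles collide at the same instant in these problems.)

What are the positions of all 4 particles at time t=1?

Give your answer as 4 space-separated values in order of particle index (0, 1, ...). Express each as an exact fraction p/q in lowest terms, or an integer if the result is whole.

Answer: 0 4 6 8

Derivation:
Collision at t=1/2: particles 1 and 2 swap velocities; positions: p0=1/2 p1=9/2 p2=9/2 p3=8; velocities now: v0=-1 v1=-1 v2=3 v3=0
Advance to t=1 (no further collisions before then); velocities: v0=-1 v1=-1 v2=3 v3=0; positions = 0 4 6 8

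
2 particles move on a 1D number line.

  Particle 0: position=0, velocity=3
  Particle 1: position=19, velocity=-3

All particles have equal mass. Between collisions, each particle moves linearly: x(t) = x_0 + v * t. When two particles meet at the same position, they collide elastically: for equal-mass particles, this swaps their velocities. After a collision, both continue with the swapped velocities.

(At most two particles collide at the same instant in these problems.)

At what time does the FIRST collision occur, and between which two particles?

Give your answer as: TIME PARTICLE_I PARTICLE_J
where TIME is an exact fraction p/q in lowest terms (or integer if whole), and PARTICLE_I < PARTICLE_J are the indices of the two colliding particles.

Pair (0,1): pos 0,19 vel 3,-3 -> gap=19, closing at 6/unit, collide at t=19/6
Earliest collision: t=19/6 between 0 and 1

Answer: 19/6 0 1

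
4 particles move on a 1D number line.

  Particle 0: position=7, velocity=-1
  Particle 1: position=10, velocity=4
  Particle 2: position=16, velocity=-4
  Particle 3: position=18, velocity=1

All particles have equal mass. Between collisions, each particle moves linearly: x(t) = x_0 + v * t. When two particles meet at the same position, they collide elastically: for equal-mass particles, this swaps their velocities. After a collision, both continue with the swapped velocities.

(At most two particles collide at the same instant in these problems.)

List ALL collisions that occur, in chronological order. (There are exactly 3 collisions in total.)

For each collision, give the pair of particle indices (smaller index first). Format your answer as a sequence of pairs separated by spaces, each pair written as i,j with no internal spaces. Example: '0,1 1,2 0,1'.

Collision at t=3/4: particles 1 and 2 swap velocities; positions: p0=25/4 p1=13 p2=13 p3=75/4; velocities now: v0=-1 v1=-4 v2=4 v3=1
Collision at t=8/3: particles 2 and 3 swap velocities; positions: p0=13/3 p1=16/3 p2=62/3 p3=62/3; velocities now: v0=-1 v1=-4 v2=1 v3=4
Collision at t=3: particles 0 and 1 swap velocities; positions: p0=4 p1=4 p2=21 p3=22; velocities now: v0=-4 v1=-1 v2=1 v3=4

Answer: 1,2 2,3 0,1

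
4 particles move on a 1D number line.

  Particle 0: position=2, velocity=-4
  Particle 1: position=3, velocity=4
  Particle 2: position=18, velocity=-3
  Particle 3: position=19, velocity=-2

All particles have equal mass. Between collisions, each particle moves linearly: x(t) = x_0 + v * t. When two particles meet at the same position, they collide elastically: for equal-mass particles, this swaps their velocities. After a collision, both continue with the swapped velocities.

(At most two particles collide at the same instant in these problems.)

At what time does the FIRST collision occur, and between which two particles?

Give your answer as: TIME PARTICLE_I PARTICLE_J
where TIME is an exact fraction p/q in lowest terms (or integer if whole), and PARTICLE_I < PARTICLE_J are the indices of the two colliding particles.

Answer: 15/7 1 2

Derivation:
Pair (0,1): pos 2,3 vel -4,4 -> not approaching (rel speed -8 <= 0)
Pair (1,2): pos 3,18 vel 4,-3 -> gap=15, closing at 7/unit, collide at t=15/7
Pair (2,3): pos 18,19 vel -3,-2 -> not approaching (rel speed -1 <= 0)
Earliest collision: t=15/7 between 1 and 2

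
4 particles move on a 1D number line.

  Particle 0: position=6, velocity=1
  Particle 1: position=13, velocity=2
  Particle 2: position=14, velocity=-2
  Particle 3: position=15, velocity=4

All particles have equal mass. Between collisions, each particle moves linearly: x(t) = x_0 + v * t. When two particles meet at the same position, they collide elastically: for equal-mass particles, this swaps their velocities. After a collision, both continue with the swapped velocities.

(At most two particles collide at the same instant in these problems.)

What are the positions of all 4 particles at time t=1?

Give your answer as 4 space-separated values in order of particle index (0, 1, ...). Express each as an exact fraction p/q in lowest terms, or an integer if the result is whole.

Collision at t=1/4: particles 1 and 2 swap velocities; positions: p0=25/4 p1=27/2 p2=27/2 p3=16; velocities now: v0=1 v1=-2 v2=2 v3=4
Advance to t=1 (no further collisions before then); velocities: v0=1 v1=-2 v2=2 v3=4; positions = 7 12 15 19

Answer: 7 12 15 19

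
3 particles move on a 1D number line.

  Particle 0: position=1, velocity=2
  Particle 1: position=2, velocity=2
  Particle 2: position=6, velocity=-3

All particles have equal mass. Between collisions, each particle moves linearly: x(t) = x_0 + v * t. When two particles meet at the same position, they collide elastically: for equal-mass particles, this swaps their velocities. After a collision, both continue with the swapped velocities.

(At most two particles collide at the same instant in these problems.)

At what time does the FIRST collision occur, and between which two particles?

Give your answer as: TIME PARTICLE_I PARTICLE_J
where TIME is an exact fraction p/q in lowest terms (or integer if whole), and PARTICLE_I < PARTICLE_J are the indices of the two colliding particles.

Pair (0,1): pos 1,2 vel 2,2 -> not approaching (rel speed 0 <= 0)
Pair (1,2): pos 2,6 vel 2,-3 -> gap=4, closing at 5/unit, collide at t=4/5
Earliest collision: t=4/5 between 1 and 2

Answer: 4/5 1 2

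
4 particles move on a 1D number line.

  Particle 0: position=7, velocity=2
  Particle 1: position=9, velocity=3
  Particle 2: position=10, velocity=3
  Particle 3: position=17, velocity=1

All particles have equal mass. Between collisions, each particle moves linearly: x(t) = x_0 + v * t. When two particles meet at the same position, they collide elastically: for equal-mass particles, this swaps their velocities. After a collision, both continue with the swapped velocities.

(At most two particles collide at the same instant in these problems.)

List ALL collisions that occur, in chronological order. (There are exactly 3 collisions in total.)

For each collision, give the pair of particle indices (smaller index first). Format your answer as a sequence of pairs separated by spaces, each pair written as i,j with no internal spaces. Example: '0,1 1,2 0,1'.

Collision at t=7/2: particles 2 and 3 swap velocities; positions: p0=14 p1=39/2 p2=41/2 p3=41/2; velocities now: v0=2 v1=3 v2=1 v3=3
Collision at t=4: particles 1 and 2 swap velocities; positions: p0=15 p1=21 p2=21 p3=22; velocities now: v0=2 v1=1 v2=3 v3=3
Collision at t=10: particles 0 and 1 swap velocities; positions: p0=27 p1=27 p2=39 p3=40; velocities now: v0=1 v1=2 v2=3 v3=3

Answer: 2,3 1,2 0,1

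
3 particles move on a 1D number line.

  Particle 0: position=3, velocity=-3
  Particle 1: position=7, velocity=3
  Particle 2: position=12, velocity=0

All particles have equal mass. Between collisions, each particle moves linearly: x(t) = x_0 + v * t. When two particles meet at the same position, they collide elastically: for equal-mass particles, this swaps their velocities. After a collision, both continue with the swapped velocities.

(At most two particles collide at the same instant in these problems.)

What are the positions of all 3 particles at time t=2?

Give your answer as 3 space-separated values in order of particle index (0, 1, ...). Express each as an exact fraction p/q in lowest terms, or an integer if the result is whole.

Collision at t=5/3: particles 1 and 2 swap velocities; positions: p0=-2 p1=12 p2=12; velocities now: v0=-3 v1=0 v2=3
Advance to t=2 (no further collisions before then); velocities: v0=-3 v1=0 v2=3; positions = -3 12 13

Answer: -3 12 13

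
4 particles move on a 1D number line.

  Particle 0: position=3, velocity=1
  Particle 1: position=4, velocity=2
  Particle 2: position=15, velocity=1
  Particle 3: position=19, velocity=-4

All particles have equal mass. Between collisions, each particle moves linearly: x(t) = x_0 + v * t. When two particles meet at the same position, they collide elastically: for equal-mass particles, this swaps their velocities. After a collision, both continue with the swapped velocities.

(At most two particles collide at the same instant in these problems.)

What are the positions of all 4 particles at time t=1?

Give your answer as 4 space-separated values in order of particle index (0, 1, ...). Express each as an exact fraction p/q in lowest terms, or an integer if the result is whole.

Answer: 4 6 15 16

Derivation:
Collision at t=4/5: particles 2 and 3 swap velocities; positions: p0=19/5 p1=28/5 p2=79/5 p3=79/5; velocities now: v0=1 v1=2 v2=-4 v3=1
Advance to t=1 (no further collisions before then); velocities: v0=1 v1=2 v2=-4 v3=1; positions = 4 6 15 16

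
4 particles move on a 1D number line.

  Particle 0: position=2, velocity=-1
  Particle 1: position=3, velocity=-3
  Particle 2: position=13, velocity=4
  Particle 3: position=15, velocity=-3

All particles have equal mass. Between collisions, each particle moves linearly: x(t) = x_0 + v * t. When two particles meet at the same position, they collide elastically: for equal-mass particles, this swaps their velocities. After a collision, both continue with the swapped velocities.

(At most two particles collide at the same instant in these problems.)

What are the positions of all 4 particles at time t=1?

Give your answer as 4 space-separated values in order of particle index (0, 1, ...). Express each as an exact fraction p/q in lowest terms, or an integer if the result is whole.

Answer: 0 1 12 17

Derivation:
Collision at t=2/7: particles 2 and 3 swap velocities; positions: p0=12/7 p1=15/7 p2=99/7 p3=99/7; velocities now: v0=-1 v1=-3 v2=-3 v3=4
Collision at t=1/2: particles 0 and 1 swap velocities; positions: p0=3/2 p1=3/2 p2=27/2 p3=15; velocities now: v0=-3 v1=-1 v2=-3 v3=4
Advance to t=1 (no further collisions before then); velocities: v0=-3 v1=-1 v2=-3 v3=4; positions = 0 1 12 17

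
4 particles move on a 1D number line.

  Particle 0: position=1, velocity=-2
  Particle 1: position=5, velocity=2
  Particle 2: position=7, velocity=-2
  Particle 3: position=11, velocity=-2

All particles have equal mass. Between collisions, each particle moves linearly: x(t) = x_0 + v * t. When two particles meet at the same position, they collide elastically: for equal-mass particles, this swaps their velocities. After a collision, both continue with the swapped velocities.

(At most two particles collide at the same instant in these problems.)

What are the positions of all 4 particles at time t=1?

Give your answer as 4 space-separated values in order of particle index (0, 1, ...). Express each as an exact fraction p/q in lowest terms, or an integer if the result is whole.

Answer: -1 5 7 9

Derivation:
Collision at t=1/2: particles 1 and 2 swap velocities; positions: p0=0 p1=6 p2=6 p3=10; velocities now: v0=-2 v1=-2 v2=2 v3=-2
Advance to t=1 (no further collisions before then); velocities: v0=-2 v1=-2 v2=2 v3=-2; positions = -1 5 7 9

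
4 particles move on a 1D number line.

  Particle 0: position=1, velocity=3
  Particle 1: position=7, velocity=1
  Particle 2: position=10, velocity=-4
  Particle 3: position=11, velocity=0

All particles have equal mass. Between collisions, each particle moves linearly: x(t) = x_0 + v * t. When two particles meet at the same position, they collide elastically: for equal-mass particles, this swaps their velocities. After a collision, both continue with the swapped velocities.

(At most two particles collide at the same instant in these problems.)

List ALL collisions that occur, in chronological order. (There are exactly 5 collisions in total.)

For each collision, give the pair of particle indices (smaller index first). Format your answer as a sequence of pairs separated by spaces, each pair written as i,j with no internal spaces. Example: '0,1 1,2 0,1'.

Answer: 1,2 0,1 1,2 2,3 1,2

Derivation:
Collision at t=3/5: particles 1 and 2 swap velocities; positions: p0=14/5 p1=38/5 p2=38/5 p3=11; velocities now: v0=3 v1=-4 v2=1 v3=0
Collision at t=9/7: particles 0 and 1 swap velocities; positions: p0=34/7 p1=34/7 p2=58/7 p3=11; velocities now: v0=-4 v1=3 v2=1 v3=0
Collision at t=3: particles 1 and 2 swap velocities; positions: p0=-2 p1=10 p2=10 p3=11; velocities now: v0=-4 v1=1 v2=3 v3=0
Collision at t=10/3: particles 2 and 3 swap velocities; positions: p0=-10/3 p1=31/3 p2=11 p3=11; velocities now: v0=-4 v1=1 v2=0 v3=3
Collision at t=4: particles 1 and 2 swap velocities; positions: p0=-6 p1=11 p2=11 p3=13; velocities now: v0=-4 v1=0 v2=1 v3=3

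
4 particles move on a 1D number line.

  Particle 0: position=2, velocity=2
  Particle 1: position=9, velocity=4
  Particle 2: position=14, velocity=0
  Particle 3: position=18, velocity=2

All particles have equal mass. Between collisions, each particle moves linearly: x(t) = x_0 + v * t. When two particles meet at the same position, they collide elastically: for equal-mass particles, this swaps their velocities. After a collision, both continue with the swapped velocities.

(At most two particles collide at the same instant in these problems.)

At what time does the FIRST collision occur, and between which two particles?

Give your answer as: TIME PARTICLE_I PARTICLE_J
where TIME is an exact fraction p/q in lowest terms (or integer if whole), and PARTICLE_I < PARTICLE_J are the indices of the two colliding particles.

Pair (0,1): pos 2,9 vel 2,4 -> not approaching (rel speed -2 <= 0)
Pair (1,2): pos 9,14 vel 4,0 -> gap=5, closing at 4/unit, collide at t=5/4
Pair (2,3): pos 14,18 vel 0,2 -> not approaching (rel speed -2 <= 0)
Earliest collision: t=5/4 between 1 and 2

Answer: 5/4 1 2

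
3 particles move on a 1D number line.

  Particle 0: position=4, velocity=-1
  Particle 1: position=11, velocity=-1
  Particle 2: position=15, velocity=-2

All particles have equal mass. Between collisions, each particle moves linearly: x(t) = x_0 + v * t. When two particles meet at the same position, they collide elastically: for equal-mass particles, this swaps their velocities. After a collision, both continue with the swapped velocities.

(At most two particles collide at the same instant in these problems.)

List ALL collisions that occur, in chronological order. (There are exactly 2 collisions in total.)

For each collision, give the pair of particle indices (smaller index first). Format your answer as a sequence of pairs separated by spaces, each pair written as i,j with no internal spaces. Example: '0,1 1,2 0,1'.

Answer: 1,2 0,1

Derivation:
Collision at t=4: particles 1 and 2 swap velocities; positions: p0=0 p1=7 p2=7; velocities now: v0=-1 v1=-2 v2=-1
Collision at t=11: particles 0 and 1 swap velocities; positions: p0=-7 p1=-7 p2=0; velocities now: v0=-2 v1=-1 v2=-1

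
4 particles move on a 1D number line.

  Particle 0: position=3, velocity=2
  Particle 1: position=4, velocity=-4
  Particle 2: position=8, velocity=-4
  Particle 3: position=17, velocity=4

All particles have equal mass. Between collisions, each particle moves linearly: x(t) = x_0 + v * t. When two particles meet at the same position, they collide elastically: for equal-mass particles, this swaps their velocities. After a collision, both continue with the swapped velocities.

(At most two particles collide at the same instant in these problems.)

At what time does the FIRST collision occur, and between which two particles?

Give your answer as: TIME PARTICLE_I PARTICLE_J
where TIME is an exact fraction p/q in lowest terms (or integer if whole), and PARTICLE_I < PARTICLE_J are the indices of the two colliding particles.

Pair (0,1): pos 3,4 vel 2,-4 -> gap=1, closing at 6/unit, collide at t=1/6
Pair (1,2): pos 4,8 vel -4,-4 -> not approaching (rel speed 0 <= 0)
Pair (2,3): pos 8,17 vel -4,4 -> not approaching (rel speed -8 <= 0)
Earliest collision: t=1/6 between 0 and 1

Answer: 1/6 0 1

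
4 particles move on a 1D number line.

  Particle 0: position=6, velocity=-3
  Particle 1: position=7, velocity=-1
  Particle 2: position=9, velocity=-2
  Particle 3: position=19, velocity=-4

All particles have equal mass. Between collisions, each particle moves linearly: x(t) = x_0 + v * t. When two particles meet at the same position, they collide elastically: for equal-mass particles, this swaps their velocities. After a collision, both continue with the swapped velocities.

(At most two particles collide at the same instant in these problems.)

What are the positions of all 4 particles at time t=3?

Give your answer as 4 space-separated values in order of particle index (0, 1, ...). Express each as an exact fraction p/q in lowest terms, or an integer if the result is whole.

Collision at t=2: particles 1 and 2 swap velocities; positions: p0=0 p1=5 p2=5 p3=11; velocities now: v0=-3 v1=-2 v2=-1 v3=-4
Advance to t=3 (no further collisions before then); velocities: v0=-3 v1=-2 v2=-1 v3=-4; positions = -3 3 4 7

Answer: -3 3 4 7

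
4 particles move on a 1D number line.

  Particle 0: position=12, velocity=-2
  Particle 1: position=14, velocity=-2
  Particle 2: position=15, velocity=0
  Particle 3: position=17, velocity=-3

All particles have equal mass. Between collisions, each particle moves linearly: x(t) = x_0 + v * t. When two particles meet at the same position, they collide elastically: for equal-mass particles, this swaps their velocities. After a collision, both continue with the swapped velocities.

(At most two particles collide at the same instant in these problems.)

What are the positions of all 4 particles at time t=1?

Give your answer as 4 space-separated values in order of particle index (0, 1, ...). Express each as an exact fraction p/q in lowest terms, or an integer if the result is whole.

Collision at t=2/3: particles 2 and 3 swap velocities; positions: p0=32/3 p1=38/3 p2=15 p3=15; velocities now: v0=-2 v1=-2 v2=-3 v3=0
Advance to t=1 (no further collisions before then); velocities: v0=-2 v1=-2 v2=-3 v3=0; positions = 10 12 14 15

Answer: 10 12 14 15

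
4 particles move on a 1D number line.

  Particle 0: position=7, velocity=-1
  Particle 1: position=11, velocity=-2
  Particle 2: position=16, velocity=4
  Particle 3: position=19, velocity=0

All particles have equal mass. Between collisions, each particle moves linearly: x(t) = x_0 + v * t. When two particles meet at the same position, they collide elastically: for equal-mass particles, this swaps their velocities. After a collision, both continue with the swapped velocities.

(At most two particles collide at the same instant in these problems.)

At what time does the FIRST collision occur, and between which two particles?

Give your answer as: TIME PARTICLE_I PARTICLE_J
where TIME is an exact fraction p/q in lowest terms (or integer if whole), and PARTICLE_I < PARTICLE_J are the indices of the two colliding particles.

Answer: 3/4 2 3

Derivation:
Pair (0,1): pos 7,11 vel -1,-2 -> gap=4, closing at 1/unit, collide at t=4
Pair (1,2): pos 11,16 vel -2,4 -> not approaching (rel speed -6 <= 0)
Pair (2,3): pos 16,19 vel 4,0 -> gap=3, closing at 4/unit, collide at t=3/4
Earliest collision: t=3/4 between 2 and 3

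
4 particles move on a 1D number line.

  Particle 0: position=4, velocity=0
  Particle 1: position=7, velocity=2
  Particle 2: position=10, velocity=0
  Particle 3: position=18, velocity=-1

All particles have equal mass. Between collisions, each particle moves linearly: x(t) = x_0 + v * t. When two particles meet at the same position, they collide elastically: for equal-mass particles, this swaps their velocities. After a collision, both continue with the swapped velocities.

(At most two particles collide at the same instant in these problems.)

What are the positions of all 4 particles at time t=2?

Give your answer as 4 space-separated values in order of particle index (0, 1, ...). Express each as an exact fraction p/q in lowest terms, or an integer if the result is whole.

Answer: 4 10 11 16

Derivation:
Collision at t=3/2: particles 1 and 2 swap velocities; positions: p0=4 p1=10 p2=10 p3=33/2; velocities now: v0=0 v1=0 v2=2 v3=-1
Advance to t=2 (no further collisions before then); velocities: v0=0 v1=0 v2=2 v3=-1; positions = 4 10 11 16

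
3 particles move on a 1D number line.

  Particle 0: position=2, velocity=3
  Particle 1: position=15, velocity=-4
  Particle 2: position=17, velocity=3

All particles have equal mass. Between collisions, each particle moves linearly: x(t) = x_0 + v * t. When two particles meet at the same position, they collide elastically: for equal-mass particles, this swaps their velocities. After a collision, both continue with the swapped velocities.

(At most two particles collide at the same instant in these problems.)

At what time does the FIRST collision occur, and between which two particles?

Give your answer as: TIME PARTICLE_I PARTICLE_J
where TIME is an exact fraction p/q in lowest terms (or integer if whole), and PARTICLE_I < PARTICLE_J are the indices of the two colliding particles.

Answer: 13/7 0 1

Derivation:
Pair (0,1): pos 2,15 vel 3,-4 -> gap=13, closing at 7/unit, collide at t=13/7
Pair (1,2): pos 15,17 vel -4,3 -> not approaching (rel speed -7 <= 0)
Earliest collision: t=13/7 between 0 and 1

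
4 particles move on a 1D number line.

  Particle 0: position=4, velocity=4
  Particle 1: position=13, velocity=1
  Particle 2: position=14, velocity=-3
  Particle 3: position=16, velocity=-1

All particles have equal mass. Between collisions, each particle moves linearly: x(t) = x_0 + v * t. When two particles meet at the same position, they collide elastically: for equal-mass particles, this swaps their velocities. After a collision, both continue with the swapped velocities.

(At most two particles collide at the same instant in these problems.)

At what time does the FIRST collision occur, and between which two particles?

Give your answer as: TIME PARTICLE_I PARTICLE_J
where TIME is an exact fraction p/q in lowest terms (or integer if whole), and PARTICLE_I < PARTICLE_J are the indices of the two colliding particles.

Pair (0,1): pos 4,13 vel 4,1 -> gap=9, closing at 3/unit, collide at t=3
Pair (1,2): pos 13,14 vel 1,-3 -> gap=1, closing at 4/unit, collide at t=1/4
Pair (2,3): pos 14,16 vel -3,-1 -> not approaching (rel speed -2 <= 0)
Earliest collision: t=1/4 between 1 and 2

Answer: 1/4 1 2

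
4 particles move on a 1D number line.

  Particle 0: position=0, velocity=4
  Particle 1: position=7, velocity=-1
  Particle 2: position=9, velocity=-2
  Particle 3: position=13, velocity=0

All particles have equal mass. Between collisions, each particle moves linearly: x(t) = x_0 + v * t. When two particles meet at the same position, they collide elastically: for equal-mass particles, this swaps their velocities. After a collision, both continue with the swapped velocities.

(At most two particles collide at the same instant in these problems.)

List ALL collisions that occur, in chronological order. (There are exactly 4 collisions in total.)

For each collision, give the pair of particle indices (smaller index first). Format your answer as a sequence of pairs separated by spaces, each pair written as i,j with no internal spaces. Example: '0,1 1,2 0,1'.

Answer: 0,1 1,2 0,1 2,3

Derivation:
Collision at t=7/5: particles 0 and 1 swap velocities; positions: p0=28/5 p1=28/5 p2=31/5 p3=13; velocities now: v0=-1 v1=4 v2=-2 v3=0
Collision at t=3/2: particles 1 and 2 swap velocities; positions: p0=11/2 p1=6 p2=6 p3=13; velocities now: v0=-1 v1=-2 v2=4 v3=0
Collision at t=2: particles 0 and 1 swap velocities; positions: p0=5 p1=5 p2=8 p3=13; velocities now: v0=-2 v1=-1 v2=4 v3=0
Collision at t=13/4: particles 2 and 3 swap velocities; positions: p0=5/2 p1=15/4 p2=13 p3=13; velocities now: v0=-2 v1=-1 v2=0 v3=4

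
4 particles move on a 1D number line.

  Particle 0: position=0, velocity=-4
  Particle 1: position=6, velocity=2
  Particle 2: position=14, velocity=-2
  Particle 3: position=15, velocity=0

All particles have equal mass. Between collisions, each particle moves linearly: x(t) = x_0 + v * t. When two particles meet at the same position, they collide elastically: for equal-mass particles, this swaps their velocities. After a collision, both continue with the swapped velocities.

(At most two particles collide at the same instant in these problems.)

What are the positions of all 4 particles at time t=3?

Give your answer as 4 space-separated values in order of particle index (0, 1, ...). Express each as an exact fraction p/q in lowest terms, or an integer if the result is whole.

Answer: -12 8 12 15

Derivation:
Collision at t=2: particles 1 and 2 swap velocities; positions: p0=-8 p1=10 p2=10 p3=15; velocities now: v0=-4 v1=-2 v2=2 v3=0
Advance to t=3 (no further collisions before then); velocities: v0=-4 v1=-2 v2=2 v3=0; positions = -12 8 12 15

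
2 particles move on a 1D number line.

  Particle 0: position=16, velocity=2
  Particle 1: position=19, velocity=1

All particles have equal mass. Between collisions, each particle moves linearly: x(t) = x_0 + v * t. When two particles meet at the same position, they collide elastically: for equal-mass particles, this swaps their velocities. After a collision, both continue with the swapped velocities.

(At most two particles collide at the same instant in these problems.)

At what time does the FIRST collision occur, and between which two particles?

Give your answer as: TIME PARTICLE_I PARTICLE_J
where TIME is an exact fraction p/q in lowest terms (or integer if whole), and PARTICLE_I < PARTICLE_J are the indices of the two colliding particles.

Pair (0,1): pos 16,19 vel 2,1 -> gap=3, closing at 1/unit, collide at t=3
Earliest collision: t=3 between 0 and 1

Answer: 3 0 1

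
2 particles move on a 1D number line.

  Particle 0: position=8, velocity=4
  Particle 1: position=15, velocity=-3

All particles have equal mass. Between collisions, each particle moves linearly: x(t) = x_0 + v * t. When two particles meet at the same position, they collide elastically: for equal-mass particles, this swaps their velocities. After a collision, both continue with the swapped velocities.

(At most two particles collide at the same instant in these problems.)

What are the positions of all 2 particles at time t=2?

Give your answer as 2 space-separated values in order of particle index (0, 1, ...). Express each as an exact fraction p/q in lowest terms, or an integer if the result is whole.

Answer: 9 16

Derivation:
Collision at t=1: particles 0 and 1 swap velocities; positions: p0=12 p1=12; velocities now: v0=-3 v1=4
Advance to t=2 (no further collisions before then); velocities: v0=-3 v1=4; positions = 9 16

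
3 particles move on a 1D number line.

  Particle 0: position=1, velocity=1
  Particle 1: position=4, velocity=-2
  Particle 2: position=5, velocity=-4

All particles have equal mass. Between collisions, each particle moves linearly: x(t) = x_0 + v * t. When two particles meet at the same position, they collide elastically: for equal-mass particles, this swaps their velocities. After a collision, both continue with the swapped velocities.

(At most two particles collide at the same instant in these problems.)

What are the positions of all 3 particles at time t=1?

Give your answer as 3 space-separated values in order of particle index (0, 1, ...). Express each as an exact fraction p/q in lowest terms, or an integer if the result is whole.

Answer: 1 2 2

Derivation:
Collision at t=1/2: particles 1 and 2 swap velocities; positions: p0=3/2 p1=3 p2=3; velocities now: v0=1 v1=-4 v2=-2
Collision at t=4/5: particles 0 and 1 swap velocities; positions: p0=9/5 p1=9/5 p2=12/5; velocities now: v0=-4 v1=1 v2=-2
Collision at t=1: particles 1 and 2 swap velocities; positions: p0=1 p1=2 p2=2; velocities now: v0=-4 v1=-2 v2=1
Advance to t=1 (no further collisions before then); velocities: v0=-4 v1=-2 v2=1; positions = 1 2 2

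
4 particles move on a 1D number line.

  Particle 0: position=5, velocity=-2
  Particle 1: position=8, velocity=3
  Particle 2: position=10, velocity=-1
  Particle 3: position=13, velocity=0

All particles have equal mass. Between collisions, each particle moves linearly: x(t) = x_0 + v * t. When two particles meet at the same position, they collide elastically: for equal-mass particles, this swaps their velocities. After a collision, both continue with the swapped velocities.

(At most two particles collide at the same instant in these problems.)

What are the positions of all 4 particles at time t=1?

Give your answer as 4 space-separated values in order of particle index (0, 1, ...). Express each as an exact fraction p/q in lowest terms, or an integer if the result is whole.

Collision at t=1/2: particles 1 and 2 swap velocities; positions: p0=4 p1=19/2 p2=19/2 p3=13; velocities now: v0=-2 v1=-1 v2=3 v3=0
Advance to t=1 (no further collisions before then); velocities: v0=-2 v1=-1 v2=3 v3=0; positions = 3 9 11 13

Answer: 3 9 11 13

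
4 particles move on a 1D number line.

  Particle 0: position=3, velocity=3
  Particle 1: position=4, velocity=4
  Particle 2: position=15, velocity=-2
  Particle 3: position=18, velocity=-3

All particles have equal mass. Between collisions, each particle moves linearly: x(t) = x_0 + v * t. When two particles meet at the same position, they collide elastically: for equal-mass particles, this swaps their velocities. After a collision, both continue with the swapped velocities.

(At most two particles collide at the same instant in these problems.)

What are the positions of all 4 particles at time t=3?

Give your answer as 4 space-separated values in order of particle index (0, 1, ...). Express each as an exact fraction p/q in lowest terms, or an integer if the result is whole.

Collision at t=11/6: particles 1 and 2 swap velocities; positions: p0=17/2 p1=34/3 p2=34/3 p3=25/2; velocities now: v0=3 v1=-2 v2=4 v3=-3
Collision at t=2: particles 2 and 3 swap velocities; positions: p0=9 p1=11 p2=12 p3=12; velocities now: v0=3 v1=-2 v2=-3 v3=4
Collision at t=12/5: particles 0 and 1 swap velocities; positions: p0=51/5 p1=51/5 p2=54/5 p3=68/5; velocities now: v0=-2 v1=3 v2=-3 v3=4
Collision at t=5/2: particles 1 and 2 swap velocities; positions: p0=10 p1=21/2 p2=21/2 p3=14; velocities now: v0=-2 v1=-3 v2=3 v3=4
Collision at t=3: particles 0 and 1 swap velocities; positions: p0=9 p1=9 p2=12 p3=16; velocities now: v0=-3 v1=-2 v2=3 v3=4
Advance to t=3 (no further collisions before then); velocities: v0=-3 v1=-2 v2=3 v3=4; positions = 9 9 12 16

Answer: 9 9 12 16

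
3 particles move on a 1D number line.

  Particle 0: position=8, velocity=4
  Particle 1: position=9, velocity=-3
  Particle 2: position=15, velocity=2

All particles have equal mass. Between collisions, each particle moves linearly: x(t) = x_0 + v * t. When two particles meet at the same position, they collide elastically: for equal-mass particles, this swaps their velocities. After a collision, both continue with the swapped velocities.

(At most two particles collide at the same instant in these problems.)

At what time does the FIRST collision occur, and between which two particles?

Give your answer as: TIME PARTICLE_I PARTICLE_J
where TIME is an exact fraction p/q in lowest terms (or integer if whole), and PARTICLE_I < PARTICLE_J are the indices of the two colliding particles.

Pair (0,1): pos 8,9 vel 4,-3 -> gap=1, closing at 7/unit, collide at t=1/7
Pair (1,2): pos 9,15 vel -3,2 -> not approaching (rel speed -5 <= 0)
Earliest collision: t=1/7 between 0 and 1

Answer: 1/7 0 1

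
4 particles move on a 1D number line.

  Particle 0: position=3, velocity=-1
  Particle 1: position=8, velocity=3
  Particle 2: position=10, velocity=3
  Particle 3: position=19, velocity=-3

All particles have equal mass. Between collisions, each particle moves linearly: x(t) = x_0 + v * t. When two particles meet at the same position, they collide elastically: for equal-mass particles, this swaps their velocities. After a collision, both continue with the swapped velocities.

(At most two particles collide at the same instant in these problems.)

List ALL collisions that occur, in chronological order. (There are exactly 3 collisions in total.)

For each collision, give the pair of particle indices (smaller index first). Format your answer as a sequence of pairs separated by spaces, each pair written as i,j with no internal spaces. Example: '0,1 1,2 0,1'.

Answer: 2,3 1,2 0,1

Derivation:
Collision at t=3/2: particles 2 and 3 swap velocities; positions: p0=3/2 p1=25/2 p2=29/2 p3=29/2; velocities now: v0=-1 v1=3 v2=-3 v3=3
Collision at t=11/6: particles 1 and 2 swap velocities; positions: p0=7/6 p1=27/2 p2=27/2 p3=31/2; velocities now: v0=-1 v1=-3 v2=3 v3=3
Collision at t=8: particles 0 and 1 swap velocities; positions: p0=-5 p1=-5 p2=32 p3=34; velocities now: v0=-3 v1=-1 v2=3 v3=3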